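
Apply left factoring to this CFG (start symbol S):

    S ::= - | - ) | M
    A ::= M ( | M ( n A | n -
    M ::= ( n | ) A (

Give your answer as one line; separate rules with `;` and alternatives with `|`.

S ::= M | - S'; A ::= n - | M ( A'; M ::= ( n | ) A (; S' ::= ε | ); A' ::= ε | n A

S has alternatives sharing prefix '-': factor to S → - S' with S' → ε | ).
A has alternatives sharing prefix 'M (': factor to A → M ( A' with A' → ε | n A.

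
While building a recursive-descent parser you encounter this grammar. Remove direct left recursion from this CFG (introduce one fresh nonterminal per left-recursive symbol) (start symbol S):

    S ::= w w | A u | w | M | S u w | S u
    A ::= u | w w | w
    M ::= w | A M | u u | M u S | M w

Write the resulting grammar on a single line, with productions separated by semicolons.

S, M are directly left-recursive.
For S: α = {u w, u}, β = {w w, A u, w, M}. Rewrite as S → β S' and S' → α S' | ε.
For M: α = {u S, w}, β = {w, A M, u u}. Rewrite as M → β M' and M' → α M' | ε.

S ::= w w S' | A u S' | w S' | M S'; A ::= u | w w | w; M ::= w M' | A M M' | u u M'; S' ::= u w S' | u S' | eps; M' ::= u S M' | w M' | eps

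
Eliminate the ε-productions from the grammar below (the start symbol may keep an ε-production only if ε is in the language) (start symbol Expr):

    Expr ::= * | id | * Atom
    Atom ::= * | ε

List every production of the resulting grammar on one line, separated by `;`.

Nullable nonterminals: {Atom}.
ε ∉ L(G), so no ε-production is kept.

Expr ::= * | id | * Atom; Atom ::= *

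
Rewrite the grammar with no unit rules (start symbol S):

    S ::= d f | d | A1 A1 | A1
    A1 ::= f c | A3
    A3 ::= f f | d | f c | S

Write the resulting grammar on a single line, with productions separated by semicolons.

Unit pairs: A1 ⇒* {A3, S}; A3 ⇒* {A1, S}; S ⇒* {A1, A3}.
For every A with A ⇒* B via unit rules, add B's non-unit alternatives to A; then delete every rule of the form X → Y.

S ::= f c | d f | d | A1 A1 | f f; A1 ::= f c | d f | d | A1 A1 | f f; A3 ::= f c | d f | d | A1 A1 | f f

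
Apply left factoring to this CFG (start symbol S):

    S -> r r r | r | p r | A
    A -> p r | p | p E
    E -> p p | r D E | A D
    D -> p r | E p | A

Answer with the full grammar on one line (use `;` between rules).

S has alternatives sharing prefix 'r': factor to S → r S' with S' → r r | ε.
A has alternatives sharing prefix 'p': factor to A → p A' with A' → r | ε | E.

S -> p r | A | r S'; A -> p A'; E -> p p | r D E | A D; D -> p r | E p | A; S' -> r r | ε; A' -> r | ε | E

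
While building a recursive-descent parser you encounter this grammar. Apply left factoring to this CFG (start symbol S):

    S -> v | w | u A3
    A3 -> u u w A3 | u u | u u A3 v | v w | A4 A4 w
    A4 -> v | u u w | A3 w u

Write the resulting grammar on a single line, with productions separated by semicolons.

A3 has alternatives sharing prefix 'u u': factor to A3 → u u A3' with A3' → w A3 | ε | A3 v.

S -> v | w | u A3; A3 -> v w | A4 A4 w | u u A3'; A4 -> v | u u w | A3 w u; A3' -> w A3 | ε | A3 v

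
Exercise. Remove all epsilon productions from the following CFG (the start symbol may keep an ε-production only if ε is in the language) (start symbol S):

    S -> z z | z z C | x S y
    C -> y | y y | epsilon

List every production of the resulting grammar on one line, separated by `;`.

The nullable symbols are {C}.
ε ∉ L(G), so no ε-production is kept.

S -> z z | z z C | x S y; C -> y | y y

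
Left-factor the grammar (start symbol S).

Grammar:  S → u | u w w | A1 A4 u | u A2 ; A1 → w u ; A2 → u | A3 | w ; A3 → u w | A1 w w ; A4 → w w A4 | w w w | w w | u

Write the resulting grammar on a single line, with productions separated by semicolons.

S has alternatives sharing prefix 'u': factor to S → u S' with S' → ε | w w | A2.
A4 has alternatives sharing prefix 'w w': factor to A4 → w w A4' with A4' → A4 | w | ε.

S → A1 A4 u | u S'; A1 → w u; A2 → u | A3 | w; A3 → u w | A1 w w; A4 → u | w w A4'; S' → ε | w w | A2; A4' → A4 | w | ε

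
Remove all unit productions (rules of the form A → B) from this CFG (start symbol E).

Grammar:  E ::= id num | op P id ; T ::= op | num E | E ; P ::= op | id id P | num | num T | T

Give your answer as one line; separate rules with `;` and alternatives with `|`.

Unit pairs: P ⇒* {E, T}; T ⇒* {E}.
For every A with A ⇒* B via unit rules, add B's non-unit alternatives to A; then delete every rule of the form X → Y.

E ::= id num | op P id; T ::= id num | op P id | op | num E; P ::= id num | op P id | op | id id P | num | num T | num E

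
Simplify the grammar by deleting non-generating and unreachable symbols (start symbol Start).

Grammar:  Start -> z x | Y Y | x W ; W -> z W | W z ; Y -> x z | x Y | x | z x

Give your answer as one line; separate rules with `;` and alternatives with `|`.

Generating nonterminals: {Start, Y}.
Reachable from Start after that: {Start, Y}.
Removed useless symbols: {W} and every production mentioning them.

Start -> z x | Y Y; Y -> x z | x Y | x | z x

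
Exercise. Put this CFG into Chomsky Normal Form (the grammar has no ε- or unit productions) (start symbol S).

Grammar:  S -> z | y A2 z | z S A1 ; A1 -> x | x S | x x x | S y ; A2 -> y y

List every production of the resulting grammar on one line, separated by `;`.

Introduce a nonterminal for each terminal appearing in a rule of length ≥ 2: X1 → y, X2 → z, X3 → x.
Binarize each right-hand side of length ≥ 3 by chaining fresh nonterminals (Y1, Y2, …): affected rules were S → X1 A2 X2; S → X2 S A1; A1 → X3 X3 X3.

S -> z | X1 Y1 | X2 Y2; A1 -> x | X3 S | X3 Y3 | S X1; A2 -> X1 X1; X1 -> y; X2 -> z; X3 -> x; Y1 -> A2 X2; Y2 -> S A1; Y3 -> X3 X3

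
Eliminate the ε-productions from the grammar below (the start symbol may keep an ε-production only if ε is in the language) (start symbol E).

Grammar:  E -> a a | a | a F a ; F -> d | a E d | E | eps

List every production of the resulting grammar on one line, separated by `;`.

E -> a a | a | a F a; F -> d | a E d | E

The nullable symbols are {F}.
ε ∉ L(G), so no ε-production is kept.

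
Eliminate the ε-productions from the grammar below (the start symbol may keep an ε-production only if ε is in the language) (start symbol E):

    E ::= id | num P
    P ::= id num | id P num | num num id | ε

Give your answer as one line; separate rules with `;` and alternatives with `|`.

Nullable nonterminals: {P}.
ε ∉ L(G), so no ε-production is kept.
Add the nullable-subset variants: E → num P gives num P | num.

E ::= id | num P | num; P ::= id num | id P num | num num id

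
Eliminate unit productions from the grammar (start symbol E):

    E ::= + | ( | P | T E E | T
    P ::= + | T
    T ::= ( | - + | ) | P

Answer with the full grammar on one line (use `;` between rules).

Unit pairs: E ⇒* {P, T}; P ⇒* {T}; T ⇒* {P}.
For each unit pair (A, B), copy every non-unit production of B to A, then drop all unit productions.

E ::= + | ( | T E E | - + | ); P ::= + | ( | - + | ); T ::= + | ( | - + | )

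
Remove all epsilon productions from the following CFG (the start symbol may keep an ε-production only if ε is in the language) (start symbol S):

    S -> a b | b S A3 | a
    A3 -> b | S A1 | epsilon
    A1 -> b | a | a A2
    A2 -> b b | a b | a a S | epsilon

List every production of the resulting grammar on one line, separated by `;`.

Nullable nonterminals: {A2, A3}.
ε ∉ L(G), so no ε-production is kept.
For each production, add variants omitting each subset of nullable occurrences: S → b S A3 gives b S A3 | b S.

S -> a b | b S A3 | b S | a; A3 -> b | S A1; A1 -> b | a | a A2; A2 -> b b | a b | a a S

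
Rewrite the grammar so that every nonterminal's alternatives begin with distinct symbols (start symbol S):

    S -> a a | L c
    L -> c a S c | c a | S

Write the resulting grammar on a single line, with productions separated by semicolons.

L has alternatives sharing prefix 'c a': factor to L → c a L' with L' → S c | ε.

S -> a a | L c; L -> S | c a L'; L' -> S c | ε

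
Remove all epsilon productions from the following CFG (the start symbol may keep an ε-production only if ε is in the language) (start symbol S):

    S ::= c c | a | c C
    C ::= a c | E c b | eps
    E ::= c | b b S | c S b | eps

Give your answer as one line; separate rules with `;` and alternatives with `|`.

Nullable nonterminals: {C, E}.
ε ∉ L(G), so no ε-production is kept.
For each production, add variants omitting each subset of nullable occurrences: S → c C gives c C | c. C → E c b gives E c b | c b.

S ::= c c | a | c C | c; C ::= a c | E c b | c b; E ::= c | b b S | c S b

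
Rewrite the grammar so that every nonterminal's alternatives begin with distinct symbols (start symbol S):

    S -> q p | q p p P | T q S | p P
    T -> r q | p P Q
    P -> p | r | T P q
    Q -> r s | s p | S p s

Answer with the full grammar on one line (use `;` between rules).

S -> T q S | p P | q p S'; T -> r q | p P Q; P -> p | r | T P q; Q -> r s | s p | S p s; S' -> ε | p P

S has alternatives sharing prefix 'q p': factor to S → q p S' with S' → ε | p P.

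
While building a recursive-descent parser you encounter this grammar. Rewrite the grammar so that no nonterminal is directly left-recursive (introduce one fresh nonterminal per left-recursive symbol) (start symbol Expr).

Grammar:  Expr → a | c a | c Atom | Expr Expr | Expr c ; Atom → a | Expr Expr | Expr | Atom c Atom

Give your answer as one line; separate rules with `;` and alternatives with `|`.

Expr, Atom are directly left-recursive.
For Expr: α = {Expr, c}, β = {a, c a, c Atom}. Rewrite as Expr → β Expr1 and Expr1 → α Expr1 | ε.
For Atom: α = {c Atom}, β = {a, Expr Expr, Expr}. Rewrite as Atom → β Atom1 and Atom1 → α Atom1 | ε.

Expr → a Expr1 | c a Expr1 | c Atom Expr1; Atom → a Atom1 | Expr Expr Atom1 | Expr Atom1; Expr1 → Expr Expr1 | c Expr1 | ε; Atom1 → c Atom Atom1 | ε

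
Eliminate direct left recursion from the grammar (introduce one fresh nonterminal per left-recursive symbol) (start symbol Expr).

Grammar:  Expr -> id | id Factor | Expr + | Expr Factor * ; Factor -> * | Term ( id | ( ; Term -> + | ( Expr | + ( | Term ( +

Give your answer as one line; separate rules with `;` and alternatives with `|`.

Expr -> id Expr1 | id Factor Expr1; Factor -> * | Term ( id | (; Term -> + Term1 | ( Expr Term1 | + ( Term1; Expr1 -> + Expr1 | Factor * Expr1 | epsilon; Term1 -> ( + Term1 | epsilon

Left recursion appears on Expr, Term.
For Expr: α = {+, Factor *}, β = {id, id Factor}. Rewrite as Expr → β Expr1 and Expr1 → α Expr1 | ε.
For Term: α = {( +}, β = {+, ( Expr, + (}. Rewrite as Term → β Term1 and Term1 → α Term1 | ε.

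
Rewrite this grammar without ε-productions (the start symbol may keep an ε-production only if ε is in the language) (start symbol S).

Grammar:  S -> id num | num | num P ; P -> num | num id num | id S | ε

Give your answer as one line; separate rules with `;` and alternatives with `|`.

S -> id num | num | num P; P -> num | num id num | id S

Nullable set = {P}.
ε ∉ L(G), so no ε-production is kept.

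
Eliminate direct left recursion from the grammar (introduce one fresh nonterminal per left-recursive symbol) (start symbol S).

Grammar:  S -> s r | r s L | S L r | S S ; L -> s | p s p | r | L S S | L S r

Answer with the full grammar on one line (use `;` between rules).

S -> s r S' | r s L S'; L -> s L' | p s p L' | r L'; S' -> L r S' | S S' | ε; L' -> S S L' | S r L' | ε

Left recursion appears on S, L.
For S: α = {L r, S}, β = {s r, r s L}. Rewrite as S → β S' and S' → α S' | ε.
For L: α = {S S, S r}, β = {s, p s p, r}. Rewrite as L → β L' and L' → α L' | ε.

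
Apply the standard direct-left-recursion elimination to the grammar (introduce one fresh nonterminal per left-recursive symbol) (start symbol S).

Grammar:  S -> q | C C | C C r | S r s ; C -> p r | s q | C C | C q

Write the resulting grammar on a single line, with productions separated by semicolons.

S, C are directly left-recursive.
For S: α = {r s}, β = {q, C C, C C r}. Rewrite as S → β S' and S' → α S' | ε.
For C: α = {C, q}, β = {p r, s q}. Rewrite as C → β C' and C' → α C' | ε.

S -> q S' | C C S' | C C r S'; C -> p r C' | s q C'; S' -> r s S' | epsilon; C' -> C C' | q C' | epsilon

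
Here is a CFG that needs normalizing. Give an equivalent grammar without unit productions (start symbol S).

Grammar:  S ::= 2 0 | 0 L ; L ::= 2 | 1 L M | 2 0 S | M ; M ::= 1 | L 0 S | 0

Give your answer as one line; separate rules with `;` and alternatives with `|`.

Unit pairs: L ⇒* {M}.
Replace each nonterminal's rules with the union of the non-unit rules of every nonterminal it unit-derives.

S ::= 2 0 | 0 L; L ::= 2 | 1 L M | 2 0 S | 1 | L 0 S | 0; M ::= 1 | L 0 S | 0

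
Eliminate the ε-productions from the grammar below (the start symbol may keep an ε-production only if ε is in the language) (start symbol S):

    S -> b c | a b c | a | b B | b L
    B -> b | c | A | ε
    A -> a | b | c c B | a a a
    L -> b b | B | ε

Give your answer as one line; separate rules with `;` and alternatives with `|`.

Nullable nonterminals: {B, L}.
ε ∉ L(G), so no ε-production is kept.
Expand every rule over subsets of its nullable positions: S → b B gives b B | b. A → c c B gives c c B | c c.

S -> b c | a b c | a | b B | b | b L; B -> b | c | A; A -> a | b | c c B | c c | a a a; L -> b b | B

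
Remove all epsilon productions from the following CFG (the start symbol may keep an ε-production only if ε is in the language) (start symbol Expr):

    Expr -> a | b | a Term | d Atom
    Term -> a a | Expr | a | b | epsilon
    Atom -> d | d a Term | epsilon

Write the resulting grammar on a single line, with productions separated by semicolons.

Expr -> a | b | a Term | d Atom | d; Term -> a a | Expr | a | b; Atom -> d | d a Term | d a

Nullable nonterminals: {Atom, Term}.
ε ∉ L(G), so no ε-production is kept.
For each production, add variants omitting each subset of nullable occurrences: Expr → d Atom gives d Atom | d. Atom → d a Term gives d a Term | d a.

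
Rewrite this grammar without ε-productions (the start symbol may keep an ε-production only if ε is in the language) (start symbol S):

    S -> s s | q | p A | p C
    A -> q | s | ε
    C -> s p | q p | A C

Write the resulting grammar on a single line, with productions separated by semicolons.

The nullable symbols are {A}.
ε ∉ L(G), so no ε-production is kept.
Expand every rule over subsets of its nullable positions: S → p A gives p A | p.

S -> s s | q | p A | p | p C; A -> q | s; C -> s p | q p | A C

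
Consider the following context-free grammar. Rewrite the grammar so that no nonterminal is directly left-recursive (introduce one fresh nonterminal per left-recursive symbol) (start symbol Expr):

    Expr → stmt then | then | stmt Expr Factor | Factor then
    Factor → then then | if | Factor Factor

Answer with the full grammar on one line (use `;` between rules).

Factor is directly left-recursive.
For Factor: α = {Factor}, β = {then then, if}. Rewrite as Factor → β Factor1 and Factor1 → α Factor1 | ε.

Expr → stmt then | then | stmt Expr Factor | Factor then; Factor → then then Factor1 | if Factor1; Factor1 → Factor Factor1 | ε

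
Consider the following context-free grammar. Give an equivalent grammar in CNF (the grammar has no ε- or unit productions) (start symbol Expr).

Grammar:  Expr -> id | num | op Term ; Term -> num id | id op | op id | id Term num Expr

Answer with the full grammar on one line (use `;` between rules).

Introduce a nonterminal for each terminal appearing in a rule of length ≥ 2: X1 → op, X2 → num, X3 → id.
Binarize each right-hand side of length ≥ 3 by chaining fresh nonterminals (Y1, Y2, …): affected rules were Term → X3 Term X2 Expr.

Expr -> id | num | X1 Term; Term -> X2 X3 | X3 X1 | X1 X3 | X3 Y1; X1 -> op; X2 -> num; X3 -> id; Y1 -> Term Y2; Y2 -> X2 Expr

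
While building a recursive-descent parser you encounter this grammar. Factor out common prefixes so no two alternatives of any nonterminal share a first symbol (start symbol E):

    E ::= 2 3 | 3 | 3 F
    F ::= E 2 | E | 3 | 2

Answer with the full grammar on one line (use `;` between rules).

E ::= 2 3 | 3 E'; F ::= 3 | 2 | E F'; E' ::= ε | F; F' ::= 2 | ε

E has alternatives sharing prefix '3': factor to E → 3 E' with E' → ε | F.
F has alternatives sharing prefix 'E': factor to F → E F' with F' → 2 | ε.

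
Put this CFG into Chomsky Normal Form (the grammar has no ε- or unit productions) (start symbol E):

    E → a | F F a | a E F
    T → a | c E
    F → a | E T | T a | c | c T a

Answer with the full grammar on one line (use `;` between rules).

Introduce a nonterminal for each terminal appearing in a rule of length ≥ 2: X1 → a, X2 → c.
Binarize each right-hand side of length ≥ 3 by chaining fresh nonterminals (Y1, Y2, …): affected rules were E → F F X1; E → X1 E F; F → X2 T X1.

E → a | F Y1 | X1 Y2; T → a | X2 E; F → a | E T | T X1 | c | X2 Y3; X1 → a; X2 → c; Y1 → F X1; Y2 → E F; Y3 → T X1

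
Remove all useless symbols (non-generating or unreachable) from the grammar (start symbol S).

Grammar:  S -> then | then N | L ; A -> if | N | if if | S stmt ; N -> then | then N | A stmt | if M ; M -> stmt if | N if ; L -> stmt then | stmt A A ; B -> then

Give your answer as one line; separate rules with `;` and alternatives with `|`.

S -> then | then N | L; A -> if | N | if if | S stmt; N -> then | then N | A stmt | if M; M -> stmt if | N if; L -> stmt then | stmt A A

Generating nonterminals: {A, B, L, M, N, S}.
Reachable from S after that: {A, L, M, N, S}.
Removed useless symbols: {B} and every production mentioning them.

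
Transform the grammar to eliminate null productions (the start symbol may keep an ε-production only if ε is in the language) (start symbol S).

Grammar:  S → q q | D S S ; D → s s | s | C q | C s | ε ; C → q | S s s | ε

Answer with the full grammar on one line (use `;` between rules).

S → q q | D S S | S S; D → s s | s | C q | q | C s; C → q | S s s

Nullable nonterminals: {C, D}.
ε ∉ L(G), so no ε-production is kept.
Add the nullable-subset variants: S → D S S gives D S S | S S. D → C q gives C q | q.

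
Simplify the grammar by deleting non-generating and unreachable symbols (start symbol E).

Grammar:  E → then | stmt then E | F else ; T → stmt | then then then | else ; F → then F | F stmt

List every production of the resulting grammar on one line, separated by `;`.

E → then | stmt then E

Generating nonterminals: {E, T}.
Reachable from E after that: {E}.
Removed useless symbols: {F, T} and every production mentioning them.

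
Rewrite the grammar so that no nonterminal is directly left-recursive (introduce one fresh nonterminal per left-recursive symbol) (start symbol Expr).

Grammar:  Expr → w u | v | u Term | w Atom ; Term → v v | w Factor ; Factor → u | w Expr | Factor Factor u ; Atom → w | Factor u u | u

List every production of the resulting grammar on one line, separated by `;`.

Expr → w u | v | u Term | w Atom; Term → v v | w Factor; Factor → u Factor1 | w Expr Factor1; Atom → w | Factor u u | u; Factor1 → Factor u Factor1 | ε

Left recursion appears on Factor.
For Factor: α = {Factor u}, β = {u, w Expr}. Rewrite as Factor → β Factor1 and Factor1 → α Factor1 | ε.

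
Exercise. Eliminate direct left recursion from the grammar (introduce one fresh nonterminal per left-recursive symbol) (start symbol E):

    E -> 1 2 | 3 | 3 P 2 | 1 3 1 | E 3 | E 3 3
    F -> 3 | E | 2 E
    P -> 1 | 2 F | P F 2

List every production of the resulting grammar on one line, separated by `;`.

E -> 1 2 E' | 3 E' | 3 P 2 E' | 1 3 1 E'; F -> 3 | E | 2 E; P -> 1 P' | 2 F P'; E' -> 3 E' | 3 3 E' | eps; P' -> F 2 P' | eps

Left recursion appears on E, P.
For E: α = {3, 3 3}, β = {1 2, 3, 3 P 2, 1 3 1}. Rewrite as E → β E' and E' → α E' | ε.
For P: α = {F 2}, β = {1, 2 F}. Rewrite as P → β P' and P' → α P' | ε.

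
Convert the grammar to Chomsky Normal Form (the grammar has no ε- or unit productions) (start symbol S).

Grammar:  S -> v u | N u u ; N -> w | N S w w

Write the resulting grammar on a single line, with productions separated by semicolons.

S -> X1 X2 | N Y1; N -> w | N Y2; X1 -> v; X2 -> u; X3 -> w; Y1 -> X2 X2; Y2 -> S Y3; Y3 -> X3 X3

Introduce a nonterminal for each terminal appearing in a rule of length ≥ 2: X1 → v, X2 → u, X3 → w.
Binarize each right-hand side of length ≥ 3 by chaining fresh nonterminals (Y1, Y2, …): affected rules were S → N X2 X2; N → N S X3 X3.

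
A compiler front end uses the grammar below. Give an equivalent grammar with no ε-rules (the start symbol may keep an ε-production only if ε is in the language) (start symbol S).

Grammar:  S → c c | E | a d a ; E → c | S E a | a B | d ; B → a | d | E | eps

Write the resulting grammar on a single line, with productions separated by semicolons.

Nullable set = {B}.
ε ∉ L(G), so no ε-production is kept.
Add the nullable-subset variants: E → a B gives a B | a.

S → c c | E | a d a; E → c | S E a | a B | a | d; B → a | d | E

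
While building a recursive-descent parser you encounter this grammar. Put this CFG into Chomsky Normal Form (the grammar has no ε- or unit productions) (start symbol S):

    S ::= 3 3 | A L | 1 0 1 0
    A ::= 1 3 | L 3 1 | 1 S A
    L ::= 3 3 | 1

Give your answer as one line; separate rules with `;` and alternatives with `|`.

Introduce a nonterminal for each terminal appearing in a rule of length ≥ 2: X1 → 3, X2 → 1, X3 → 0.
Binarize each right-hand side of length ≥ 3 by chaining fresh nonterminals (Y1, Y2, …): affected rules were S → X2 X3 X2 X3; A → L X1 X2; A → X2 S A.

S ::= X1 X1 | A L | X2 Y1; A ::= X2 X1 | L Y3 | X2 Y4; L ::= X1 X1 | 1; X1 ::= 3; X2 ::= 1; X3 ::= 0; Y1 ::= X3 Y2; Y2 ::= X2 X3; Y3 ::= X1 X2; Y4 ::= S A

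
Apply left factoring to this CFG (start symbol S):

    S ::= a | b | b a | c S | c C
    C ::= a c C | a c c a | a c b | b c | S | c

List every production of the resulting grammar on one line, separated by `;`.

S ::= a | b S' | c S''; C ::= b c | S | c | a c C'; S' ::= ε | a; S'' ::= S | C; C' ::= C | c a | b

S has alternatives sharing prefix 'b': factor to S → b S' with S' → ε | a.
S has alternatives sharing prefix 'c': factor to S → c S'' with S'' → S | C.
C has alternatives sharing prefix 'a c': factor to C → a c C' with C' → C | c a | b.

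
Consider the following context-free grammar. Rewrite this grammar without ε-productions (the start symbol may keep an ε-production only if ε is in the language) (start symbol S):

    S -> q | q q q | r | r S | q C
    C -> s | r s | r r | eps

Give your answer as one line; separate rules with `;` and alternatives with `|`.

S -> q | q q q | r | r S | q C; C -> s | r s | r r

Nullable nonterminals: {C}.
ε ∉ L(G), so no ε-production is kept.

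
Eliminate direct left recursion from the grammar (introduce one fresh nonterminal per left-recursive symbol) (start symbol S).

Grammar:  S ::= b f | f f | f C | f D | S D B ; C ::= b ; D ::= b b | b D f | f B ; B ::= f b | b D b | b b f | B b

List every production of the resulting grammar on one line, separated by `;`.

S ::= b f S' | f f S' | f C S' | f D S'; C ::= b; D ::= b b | b D f | f B; B ::= f b B' | b D b B' | b b f B'; S' ::= D B S' | ε; B' ::= b B' | ε

Directly left-recursive nonterminals: S, B.
For S: α = {D B}, β = {b f, f f, f C, f D}. Rewrite as S → β S' and S' → α S' | ε.
For B: α = {b}, β = {f b, b D b, b b f}. Rewrite as B → β B' and B' → α B' | ε.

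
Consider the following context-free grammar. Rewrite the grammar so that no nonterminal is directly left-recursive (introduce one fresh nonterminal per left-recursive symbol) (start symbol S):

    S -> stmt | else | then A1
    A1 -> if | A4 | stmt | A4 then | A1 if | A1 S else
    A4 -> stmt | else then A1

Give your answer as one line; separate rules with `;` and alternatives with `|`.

Left recursion appears on A1.
For A1: α = {if, S else}, β = {if, A4, stmt, A4 then}. Rewrite as A1 → β A1' and A1' → α A1' | ε.

S -> stmt | else | then A1; A1 -> if A1' | A4 A1' | stmt A1' | A4 then A1'; A4 -> stmt | else then A1; A1' -> if A1' | S else A1' | ε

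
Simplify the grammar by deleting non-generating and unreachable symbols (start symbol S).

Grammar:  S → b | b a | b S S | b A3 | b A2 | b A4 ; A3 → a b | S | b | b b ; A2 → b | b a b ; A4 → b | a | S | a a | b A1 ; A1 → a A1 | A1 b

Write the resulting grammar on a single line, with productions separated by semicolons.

S → b | b a | b S S | b A3 | b A2 | b A4; A3 → a b | S | b | b b; A2 → b | b a b; A4 → b | a | S | a a

Generating nonterminals: {A2, A3, A4, S}.
Reachable from S after that: {A2, A3, A4, S}.
Removed useless symbols: {A1} and every production mentioning them.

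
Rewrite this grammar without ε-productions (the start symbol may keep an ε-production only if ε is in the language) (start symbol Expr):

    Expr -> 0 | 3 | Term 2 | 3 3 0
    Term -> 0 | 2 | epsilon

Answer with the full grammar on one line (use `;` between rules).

Expr -> 0 | 3 | Term 2 | 2 | 3 3 0; Term -> 0 | 2

Nullable set = {Term}.
ε ∉ L(G), so no ε-production is kept.
For each production, add variants omitting each subset of nullable occurrences: Expr → Term 2 gives Term 2 | 2.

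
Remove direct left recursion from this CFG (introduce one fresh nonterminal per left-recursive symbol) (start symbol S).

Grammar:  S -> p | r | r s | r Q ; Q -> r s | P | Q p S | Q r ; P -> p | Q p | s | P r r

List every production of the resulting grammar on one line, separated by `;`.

Q, P are directly left-recursive.
For Q: α = {p S, r}, β = {r s, P}. Rewrite as Q → β Q' and Q' → α Q' | ε.
For P: α = {r r}, β = {p, Q p, s}. Rewrite as P → β P' and P' → α P' | ε.

S -> p | r | r s | r Q; Q -> r s Q' | P Q'; P -> p P' | Q p P' | s P'; Q' -> p S Q' | r Q' | ε; P' -> r r P' | ε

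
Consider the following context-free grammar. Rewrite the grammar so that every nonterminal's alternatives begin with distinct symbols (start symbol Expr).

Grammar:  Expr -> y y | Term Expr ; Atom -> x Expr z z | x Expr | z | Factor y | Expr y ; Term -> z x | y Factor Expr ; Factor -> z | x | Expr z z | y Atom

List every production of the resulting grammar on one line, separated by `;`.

Expr -> y y | Term Expr; Atom -> z | Factor y | Expr y | x Expr Atom1; Term -> z x | y Factor Expr; Factor -> z | x | Expr z z | y Atom; Atom1 -> z z | ε

Atom has alternatives sharing prefix 'x Expr': factor to Atom → x Expr Atom1 with Atom1 → z z | ε.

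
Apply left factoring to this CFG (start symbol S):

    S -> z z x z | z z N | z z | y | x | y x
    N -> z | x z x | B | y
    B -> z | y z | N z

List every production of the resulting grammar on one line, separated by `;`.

S -> x | z z S' | y S''; N -> z | x z x | B | y; B -> z | y z | N z; S' -> x z | N | ε; S'' -> ε | x

S has alternatives sharing prefix 'z z': factor to S → z z S' with S' → x z | N | ε.
S has alternatives sharing prefix 'y': factor to S → y S'' with S'' → ε | x.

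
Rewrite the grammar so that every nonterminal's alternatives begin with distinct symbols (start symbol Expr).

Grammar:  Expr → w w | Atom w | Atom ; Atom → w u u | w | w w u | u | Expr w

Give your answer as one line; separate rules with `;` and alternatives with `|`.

Expr → w w | Atom Expr1; Atom → u | Expr w | w Atom1; Expr1 → w | ε; Atom1 → u u | ε | w u

Expr has alternatives sharing prefix 'Atom': factor to Expr → Atom Expr1 with Expr1 → w | ε.
Atom has alternatives sharing prefix 'w': factor to Atom → w Atom1 with Atom1 → u u | ε | w u.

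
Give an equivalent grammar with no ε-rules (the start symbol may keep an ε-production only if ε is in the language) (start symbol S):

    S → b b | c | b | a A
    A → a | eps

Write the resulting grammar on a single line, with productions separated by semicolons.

S → b b | c | b | a A | a; A → a

The nullable symbols are {A}.
ε ∉ L(G), so no ε-production is kept.
Expand every rule over subsets of its nullable positions: S → a A gives a A | a.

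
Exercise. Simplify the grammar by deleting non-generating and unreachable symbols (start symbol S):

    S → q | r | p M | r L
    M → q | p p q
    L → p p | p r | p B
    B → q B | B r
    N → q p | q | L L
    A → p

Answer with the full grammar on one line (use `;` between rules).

S → q | r | p M | r L; M → q | p p q; L → p p | p r

Generating nonterminals: {A, L, M, N, S}.
Reachable from S after that: {L, M, S}.
Removed useless symbols: {A, B, N} and every production mentioning them.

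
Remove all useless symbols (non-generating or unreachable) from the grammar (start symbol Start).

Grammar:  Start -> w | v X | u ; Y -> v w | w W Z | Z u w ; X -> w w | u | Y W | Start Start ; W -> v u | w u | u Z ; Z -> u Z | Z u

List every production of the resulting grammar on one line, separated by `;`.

Generating nonterminals: {Start, W, X, Y}.
Reachable from Start after that: {Start, W, X, Y}.
Removed useless symbols: {Z} and every production mentioning them.

Start -> w | v X | u; Y -> v w; X -> w w | u | Y W | Start Start; W -> v u | w u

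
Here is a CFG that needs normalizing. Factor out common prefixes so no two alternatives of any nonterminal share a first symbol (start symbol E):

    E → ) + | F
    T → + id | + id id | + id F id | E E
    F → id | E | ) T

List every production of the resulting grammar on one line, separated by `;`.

E → ) + | F; T → E E | + id T'; F → id | E | ) T; T' → ε | id | F id

T has alternatives sharing prefix '+ id': factor to T → + id T' with T' → ε | id | F id.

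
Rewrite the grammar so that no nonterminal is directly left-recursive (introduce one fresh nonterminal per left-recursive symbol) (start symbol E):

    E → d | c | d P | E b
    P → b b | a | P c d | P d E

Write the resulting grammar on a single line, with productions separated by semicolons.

E, P are directly left-recursive.
For E: α = {b}, β = {d, c, d P}. Rewrite as E → β E' and E' → α E' | ε.
For P: α = {c d, d E}, β = {b b, a}. Rewrite as P → β P' and P' → α P' | ε.

E → d E' | c E' | d P E'; P → b b P' | a P'; E' → b E' | epsilon; P' → c d P' | d E P' | epsilon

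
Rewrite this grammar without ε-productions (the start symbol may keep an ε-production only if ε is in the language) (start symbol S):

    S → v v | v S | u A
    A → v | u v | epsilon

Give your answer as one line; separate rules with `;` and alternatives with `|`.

S → v v | v S | u A | u; A → v | u v

The nullable symbols are {A}.
ε ∉ L(G), so no ε-production is kept.
Add the nullable-subset variants: S → u A gives u A | u.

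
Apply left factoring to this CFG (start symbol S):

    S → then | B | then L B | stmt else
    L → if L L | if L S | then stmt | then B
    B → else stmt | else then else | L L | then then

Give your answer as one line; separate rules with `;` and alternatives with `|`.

S → B | stmt else | then S'; L → if L L' | then L''; B → L L | then then | else B'; S' → ε | L B; L' → L | S; L'' → stmt | B; B' → stmt | then else

S has alternatives sharing prefix 'then': factor to S → then S' with S' → ε | L B.
L has alternatives sharing prefix 'if L': factor to L → if L L' with L' → L | S.
L has alternatives sharing prefix 'then': factor to L → then L'' with L'' → stmt | B.
B has alternatives sharing prefix 'else': factor to B → else B' with B' → stmt | then else.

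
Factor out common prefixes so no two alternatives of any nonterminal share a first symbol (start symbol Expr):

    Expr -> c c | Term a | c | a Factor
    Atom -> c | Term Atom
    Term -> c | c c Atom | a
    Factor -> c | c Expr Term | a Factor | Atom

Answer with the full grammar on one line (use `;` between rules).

Expr has alternatives sharing prefix 'c': factor to Expr → c Expr1 with Expr1 → c | ε.
Term has alternatives sharing prefix 'c': factor to Term → c Term1 with Term1 → ε | c Atom.
Factor has alternatives sharing prefix 'c': factor to Factor → c Factor1 with Factor1 → ε | Expr Term.

Expr -> Term a | a Factor | c Expr1; Atom -> c | Term Atom; Term -> a | c Term1; Factor -> a Factor | Atom | c Factor1; Expr1 -> c | ε; Term1 -> ε | c Atom; Factor1 -> ε | Expr Term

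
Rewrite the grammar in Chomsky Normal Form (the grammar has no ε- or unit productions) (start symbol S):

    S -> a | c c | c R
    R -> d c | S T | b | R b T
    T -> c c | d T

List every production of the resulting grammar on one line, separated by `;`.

Introduce a nonterminal for each terminal appearing in a rule of length ≥ 2: X1 → c, X2 → d, X3 → b.
Binarize each right-hand side of length ≥ 3 by chaining fresh nonterminals (Y1, Y2, …): affected rules were R → R X3 T.

S -> a | X1 X1 | X1 R; R -> X2 X1 | S T | b | R Y1; T -> X1 X1 | X2 T; X1 -> c; X2 -> d; X3 -> b; Y1 -> X3 T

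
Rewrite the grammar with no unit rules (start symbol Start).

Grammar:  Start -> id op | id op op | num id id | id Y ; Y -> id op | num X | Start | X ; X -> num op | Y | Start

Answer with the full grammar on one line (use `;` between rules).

Start -> id op | id op op | num id id | id Y; Y -> id op | id op op | num id id | id Y | num op | num X; X -> id op | id op op | num id id | id Y | num op | num X

Unit pairs: X ⇒* {Start, Y}; Y ⇒* {Start, X}.
For each unit pair (A, B), copy every non-unit production of B to A, then drop all unit productions.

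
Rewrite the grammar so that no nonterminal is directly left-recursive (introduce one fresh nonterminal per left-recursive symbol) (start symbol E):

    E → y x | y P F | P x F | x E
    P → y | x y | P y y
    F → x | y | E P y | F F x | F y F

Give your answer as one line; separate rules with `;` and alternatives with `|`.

E → y x | y P F | P x F | x E; P → y P' | x y P'; F → x F' | y F' | E P y F'; P' → y y P' | ε; F' → F x F' | y F F' | ε

Left recursion appears on P, F.
For P: α = {y y}, β = {y, x y}. Rewrite as P → β P' and P' → α P' | ε.
For F: α = {F x, y F}, β = {x, y, E P y}. Rewrite as F → β F' and F' → α F' | ε.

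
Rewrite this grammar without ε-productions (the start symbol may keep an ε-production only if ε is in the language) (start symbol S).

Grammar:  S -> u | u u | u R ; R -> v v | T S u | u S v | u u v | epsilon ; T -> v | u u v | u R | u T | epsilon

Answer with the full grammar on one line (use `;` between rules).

Nullable set = {R, T}.
ε ∉ L(G), so no ε-production is kept.
Expand every rule over subsets of its nullable positions: R → T S u gives T S u | S u. T → u R gives u R | u.

S -> u | u u | u R; R -> v v | T S u | S u | u S v | u u v; T -> v | u u v | u R | u | u T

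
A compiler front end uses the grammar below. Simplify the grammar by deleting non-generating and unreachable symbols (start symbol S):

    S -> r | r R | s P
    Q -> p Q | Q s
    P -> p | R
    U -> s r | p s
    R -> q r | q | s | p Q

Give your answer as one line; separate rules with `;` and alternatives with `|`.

S -> r | r R | s P; P -> p | R; R -> q r | q | s

Generating nonterminals: {P, R, S, U}.
Reachable from S after that: {P, R, S}.
Removed useless symbols: {Q, U} and every production mentioning them.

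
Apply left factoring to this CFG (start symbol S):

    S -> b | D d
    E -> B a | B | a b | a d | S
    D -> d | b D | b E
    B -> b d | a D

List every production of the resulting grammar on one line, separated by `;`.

E has alternatives sharing prefix 'B': factor to E → B E' with E' → a | ε.
E has alternatives sharing prefix 'a': factor to E → a E'' with E'' → b | d.
D has alternatives sharing prefix 'b': factor to D → b D' with D' → D | E.

S -> b | D d; E -> S | B E' | a E''; D -> d | b D'; B -> b d | a D; E' -> a | ε; E'' -> b | d; D' -> D | E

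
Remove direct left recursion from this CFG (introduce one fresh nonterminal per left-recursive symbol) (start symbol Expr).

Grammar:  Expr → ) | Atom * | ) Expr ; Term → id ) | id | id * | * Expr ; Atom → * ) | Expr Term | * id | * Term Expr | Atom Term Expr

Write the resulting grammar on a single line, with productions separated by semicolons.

Expr → ) | Atom * | ) Expr; Term → id ) | id | id * | * Expr; Atom → * ) Atom1 | Expr Term Atom1 | * id Atom1 | * Term Expr Atom1; Atom1 → Term Expr Atom1 | epsilon

Directly left-recursive nonterminal: Atom.
For Atom: α = {Term Expr}, β = {* ), Expr Term, * id, * Term Expr}. Rewrite as Atom → β Atom1 and Atom1 → α Atom1 | ε.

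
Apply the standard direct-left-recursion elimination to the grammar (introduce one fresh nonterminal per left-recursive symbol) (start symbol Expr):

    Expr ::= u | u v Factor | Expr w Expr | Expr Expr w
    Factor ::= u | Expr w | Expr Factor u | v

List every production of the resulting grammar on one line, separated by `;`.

Directly left-recursive nonterminal: Expr.
For Expr: α = {w Expr, Expr w}, β = {u, u v Factor}. Rewrite as Expr → β Expr1 and Expr1 → α Expr1 | ε.

Expr ::= u Expr1 | u v Factor Expr1; Factor ::= u | Expr w | Expr Factor u | v; Expr1 ::= w Expr Expr1 | Expr w Expr1 | eps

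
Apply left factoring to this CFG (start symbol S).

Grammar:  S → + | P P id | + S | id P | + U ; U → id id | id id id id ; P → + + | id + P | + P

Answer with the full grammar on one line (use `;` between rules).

S has alternatives sharing prefix '+': factor to S → + S' with S' → ε | S | U.
U has alternatives sharing prefix 'id id': factor to U → id id U' with U' → ε | id id.
P has alternatives sharing prefix '+': factor to P → + P' with P' → + | P.

S → P P id | id P | + S'; U → id id U'; P → id + P | + P'; S' → eps | S | U; U' → eps | id id; P' → + | P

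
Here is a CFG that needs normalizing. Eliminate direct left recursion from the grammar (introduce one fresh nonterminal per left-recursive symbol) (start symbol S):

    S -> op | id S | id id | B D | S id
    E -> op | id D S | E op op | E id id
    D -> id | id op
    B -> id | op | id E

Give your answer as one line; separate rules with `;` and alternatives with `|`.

S -> op S' | id S S' | id id S' | B D S'; E -> op E' | id D S E'; D -> id | id op; B -> id | op | id E; S' -> id S' | ε; E' -> op op E' | id id E' | ε

Directly left-recursive nonterminals: S, E.
For S: α = {id}, β = {op, id S, id id, B D}. Rewrite as S → β S' and S' → α S' | ε.
For E: α = {op op, id id}, β = {op, id D S}. Rewrite as E → β E' and E' → α E' | ε.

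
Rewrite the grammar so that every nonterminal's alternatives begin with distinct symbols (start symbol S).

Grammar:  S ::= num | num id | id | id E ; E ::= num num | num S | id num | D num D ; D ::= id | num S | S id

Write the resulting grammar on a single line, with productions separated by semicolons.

S ::= num S' | id S''; E ::= id num | D num D | num E'; D ::= id | num S | S id; S' ::= ε | id; S'' ::= ε | E; E' ::= num | S

S has alternatives sharing prefix 'num': factor to S → num S' with S' → ε | id.
S has alternatives sharing prefix 'id': factor to S → id S'' with S'' → ε | E.
E has alternatives sharing prefix 'num': factor to E → num E' with E' → num | S.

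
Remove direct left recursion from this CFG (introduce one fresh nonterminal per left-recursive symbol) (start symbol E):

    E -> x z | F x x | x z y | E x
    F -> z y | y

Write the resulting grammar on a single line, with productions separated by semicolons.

Directly left-recursive nonterminal: E.
For E: α = {x}, β = {x z, F x x, x z y}. Rewrite as E → β E' and E' → α E' | ε.

E -> x z E' | F x x E' | x z y E'; F -> z y | y; E' -> x E' | ε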